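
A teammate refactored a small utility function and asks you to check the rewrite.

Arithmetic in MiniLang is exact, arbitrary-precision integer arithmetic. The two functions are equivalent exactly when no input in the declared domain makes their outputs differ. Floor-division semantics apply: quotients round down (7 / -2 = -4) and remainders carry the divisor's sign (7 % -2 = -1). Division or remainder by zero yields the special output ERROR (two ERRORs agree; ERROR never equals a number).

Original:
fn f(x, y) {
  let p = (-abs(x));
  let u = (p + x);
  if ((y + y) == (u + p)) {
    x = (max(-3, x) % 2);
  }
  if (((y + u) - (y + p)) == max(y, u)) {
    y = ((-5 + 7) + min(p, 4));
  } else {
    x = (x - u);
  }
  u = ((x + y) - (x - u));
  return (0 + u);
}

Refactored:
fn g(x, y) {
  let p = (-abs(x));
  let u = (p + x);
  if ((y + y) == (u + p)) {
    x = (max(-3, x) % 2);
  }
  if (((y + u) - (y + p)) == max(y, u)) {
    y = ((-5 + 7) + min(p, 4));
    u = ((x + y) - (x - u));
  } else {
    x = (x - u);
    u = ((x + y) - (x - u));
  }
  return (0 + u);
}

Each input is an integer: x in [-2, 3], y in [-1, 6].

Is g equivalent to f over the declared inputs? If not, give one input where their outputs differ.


Behavior is preserved: although arithmetic usage differs, plus statement counts differ, the outputs never diverge.
As a probe, take x=0, y=1: f runs p=0, then u=0, then ((y + y) == (u + p)) is false, then (((y + u) - (y + p)) == max(y, u)) is false, then x=0, then u=1, then returns 1; g runs p=0, then u=0, then ((y + y) == (u + p)) is false, then (((y + u) - (y + p)) == max(y, u)) is false, then x=0, then u=1, then returns 1; both end at 1.
Checked all 48 inputs in the declared domain: the outputs agree on every one.
verdict: equivalent


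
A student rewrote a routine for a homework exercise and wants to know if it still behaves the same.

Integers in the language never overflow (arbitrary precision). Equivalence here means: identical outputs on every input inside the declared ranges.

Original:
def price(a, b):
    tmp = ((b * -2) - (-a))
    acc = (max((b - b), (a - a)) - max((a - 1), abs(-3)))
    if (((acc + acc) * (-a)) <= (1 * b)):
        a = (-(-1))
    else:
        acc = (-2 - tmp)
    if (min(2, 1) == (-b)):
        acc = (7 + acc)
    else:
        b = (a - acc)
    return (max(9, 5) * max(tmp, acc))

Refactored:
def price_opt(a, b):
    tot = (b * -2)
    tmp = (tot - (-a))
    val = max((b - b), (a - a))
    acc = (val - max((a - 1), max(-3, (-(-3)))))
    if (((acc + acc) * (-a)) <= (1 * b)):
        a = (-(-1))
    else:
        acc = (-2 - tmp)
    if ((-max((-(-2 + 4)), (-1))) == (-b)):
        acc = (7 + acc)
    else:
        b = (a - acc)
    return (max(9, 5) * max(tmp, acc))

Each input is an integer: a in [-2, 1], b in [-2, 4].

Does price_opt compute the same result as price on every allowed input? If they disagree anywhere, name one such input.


Behavior is preserved: although constant usage differs; also statement counts differ; also local variable names differ; also arithmetic usage differs; also min/max/abs usage differs, the outputs never diverge.
As a probe, take a=-1, b=2: price runs tmp = -5; acc = -3; (((acc + acc) * (-a)) <= (1 * b)) -> true; a = 1; (min(2, 1) == (-b)) -> false; b = 4; return -27; price_opt runs tot = -4; tmp = -5; val = 0; acc = -3; (((acc + acc) * (-a)) <= (1 * b)) -> true; a = 1; ((-max((-(-2 + 4)), (-1))) == (-b)) -> false; b = 4; return -27; both end at -27.
An exhaustive pass over the 28 declared inputs shows identical outputs.
verdict: equivalent


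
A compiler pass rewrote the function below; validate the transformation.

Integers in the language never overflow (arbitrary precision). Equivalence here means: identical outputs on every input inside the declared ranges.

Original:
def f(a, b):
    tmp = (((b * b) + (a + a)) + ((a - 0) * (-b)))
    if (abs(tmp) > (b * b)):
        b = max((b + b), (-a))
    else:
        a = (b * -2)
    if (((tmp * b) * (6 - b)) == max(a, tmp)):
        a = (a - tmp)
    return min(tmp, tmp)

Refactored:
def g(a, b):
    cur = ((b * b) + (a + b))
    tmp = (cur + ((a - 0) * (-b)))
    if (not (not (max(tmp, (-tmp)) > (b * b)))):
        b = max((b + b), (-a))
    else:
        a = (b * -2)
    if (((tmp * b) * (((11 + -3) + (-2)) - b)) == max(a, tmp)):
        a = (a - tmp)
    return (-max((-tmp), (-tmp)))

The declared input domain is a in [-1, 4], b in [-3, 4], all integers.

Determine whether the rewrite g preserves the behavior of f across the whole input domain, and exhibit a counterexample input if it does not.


On input a=-1, b=-3, f returns 4 while g returns 2.
verdict: not equivalent; witness: a=-1, b=-3


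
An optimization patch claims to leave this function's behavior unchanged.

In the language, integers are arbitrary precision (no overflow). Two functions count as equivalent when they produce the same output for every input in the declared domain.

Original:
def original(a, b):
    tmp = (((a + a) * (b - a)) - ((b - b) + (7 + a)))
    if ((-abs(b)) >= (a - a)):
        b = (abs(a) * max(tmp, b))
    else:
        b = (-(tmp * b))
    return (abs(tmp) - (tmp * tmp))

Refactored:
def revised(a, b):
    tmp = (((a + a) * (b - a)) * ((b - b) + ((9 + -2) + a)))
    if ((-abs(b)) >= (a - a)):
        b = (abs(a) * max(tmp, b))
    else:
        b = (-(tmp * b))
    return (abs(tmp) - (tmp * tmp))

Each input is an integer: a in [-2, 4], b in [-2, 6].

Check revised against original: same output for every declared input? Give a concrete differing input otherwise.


Input a=-2, b=-2: -20 from original versus 0 from revised.
verdict: not equivalent; witness: a=-2, b=-2


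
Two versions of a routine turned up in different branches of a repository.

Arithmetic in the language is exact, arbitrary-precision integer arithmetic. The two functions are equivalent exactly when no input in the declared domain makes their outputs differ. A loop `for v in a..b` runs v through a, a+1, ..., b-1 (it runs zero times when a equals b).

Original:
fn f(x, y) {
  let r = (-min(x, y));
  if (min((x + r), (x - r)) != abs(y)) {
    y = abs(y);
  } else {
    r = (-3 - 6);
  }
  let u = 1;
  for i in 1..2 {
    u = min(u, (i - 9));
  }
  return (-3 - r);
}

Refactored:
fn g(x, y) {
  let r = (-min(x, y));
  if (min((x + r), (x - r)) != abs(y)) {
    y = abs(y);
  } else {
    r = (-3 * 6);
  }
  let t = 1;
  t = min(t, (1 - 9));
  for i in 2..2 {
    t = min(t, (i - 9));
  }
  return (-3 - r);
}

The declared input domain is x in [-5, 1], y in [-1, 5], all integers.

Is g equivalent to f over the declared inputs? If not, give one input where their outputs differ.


x=0, y=0 yields 6 from f but 15 from g.
verdict: not equivalent; witness: x=0, y=0


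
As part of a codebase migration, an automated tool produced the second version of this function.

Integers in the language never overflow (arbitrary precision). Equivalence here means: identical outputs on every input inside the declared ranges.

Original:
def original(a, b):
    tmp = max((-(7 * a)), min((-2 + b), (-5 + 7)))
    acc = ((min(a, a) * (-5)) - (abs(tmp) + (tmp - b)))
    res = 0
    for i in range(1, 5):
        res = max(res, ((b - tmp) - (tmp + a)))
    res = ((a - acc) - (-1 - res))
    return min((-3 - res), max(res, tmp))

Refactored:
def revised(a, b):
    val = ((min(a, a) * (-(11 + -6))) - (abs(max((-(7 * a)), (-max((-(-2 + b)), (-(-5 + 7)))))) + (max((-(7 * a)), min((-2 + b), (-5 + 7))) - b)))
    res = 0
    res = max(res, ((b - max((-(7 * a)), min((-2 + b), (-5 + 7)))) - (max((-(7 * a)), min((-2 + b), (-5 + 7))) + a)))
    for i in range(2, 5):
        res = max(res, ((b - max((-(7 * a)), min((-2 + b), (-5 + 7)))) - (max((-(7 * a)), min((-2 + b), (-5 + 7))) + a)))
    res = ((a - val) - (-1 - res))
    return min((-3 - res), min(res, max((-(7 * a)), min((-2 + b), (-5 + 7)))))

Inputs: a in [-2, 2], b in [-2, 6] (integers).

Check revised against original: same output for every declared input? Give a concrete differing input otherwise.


Equivalent. The suspicious-looking change has no observable effect anywhere in the declared ranges.
An exhaustive pass over the 45 declared inputs shows identical outputs.
Spot check at a=-1, b=1 — original: tmp becomes 7; next acc becomes -8; next res becomes 0; next at i=1:; next res becomes 0; next at i=2:; next res becomes 0; next at i=3:; next res becomes 0; next at i=4:; next res becomes 0; next res becomes 8; next final value -11. revised: val becomes -8; next res becomes 0; next res becomes 0; next at i=2:; next res becomes 0; next at i=3:; next res becomes 0; next at i=4:; next res becomes 0; next res becomes 8; next final value -11. Both give -11.
verdict: equivalent


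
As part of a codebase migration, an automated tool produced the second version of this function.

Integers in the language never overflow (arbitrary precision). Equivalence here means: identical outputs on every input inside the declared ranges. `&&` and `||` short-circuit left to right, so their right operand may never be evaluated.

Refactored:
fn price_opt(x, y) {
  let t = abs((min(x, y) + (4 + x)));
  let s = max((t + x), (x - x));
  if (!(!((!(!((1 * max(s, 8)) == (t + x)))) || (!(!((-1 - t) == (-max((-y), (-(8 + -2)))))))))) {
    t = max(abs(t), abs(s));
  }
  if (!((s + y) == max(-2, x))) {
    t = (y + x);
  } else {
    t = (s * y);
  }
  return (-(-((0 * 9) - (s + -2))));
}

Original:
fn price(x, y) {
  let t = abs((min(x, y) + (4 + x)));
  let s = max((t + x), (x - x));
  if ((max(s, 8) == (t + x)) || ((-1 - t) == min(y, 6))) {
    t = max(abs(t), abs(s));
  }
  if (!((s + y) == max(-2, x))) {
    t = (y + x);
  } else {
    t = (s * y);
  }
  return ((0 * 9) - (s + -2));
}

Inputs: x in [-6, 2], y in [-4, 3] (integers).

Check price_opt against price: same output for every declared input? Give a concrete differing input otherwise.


The two are interchangeable: constant usage differs, arithmetic usage differs, boolean connective usage differs, min/max/abs usage differs, and every declared input agrees.
Spot check at x=-3, y=3 — price: t becomes 2; next s becomes 0; next ((max(s, 8) == (t + x)) || ((-1 - t) == min(y, 6))) evaluates to false; next (!((s + y) == max(-2, x))) evaluates to true; next t becomes 0; next final value 2. price_opt: t becomes 2; next s becomes 0; next (!(!((!(!((1 * max(s, 8)) == (t + x)))) || (!(!((-1 - t) == (-max((-y), (-(8 + -2)))))))))) evaluates to false; next (!((s + y) == max(-2, x))) evaluates to true; next t becomes 0; next final value 2. Both give 2.
Checked all 72 inputs in the declared domain: the outputs agree on every one.
verdict: equivalent


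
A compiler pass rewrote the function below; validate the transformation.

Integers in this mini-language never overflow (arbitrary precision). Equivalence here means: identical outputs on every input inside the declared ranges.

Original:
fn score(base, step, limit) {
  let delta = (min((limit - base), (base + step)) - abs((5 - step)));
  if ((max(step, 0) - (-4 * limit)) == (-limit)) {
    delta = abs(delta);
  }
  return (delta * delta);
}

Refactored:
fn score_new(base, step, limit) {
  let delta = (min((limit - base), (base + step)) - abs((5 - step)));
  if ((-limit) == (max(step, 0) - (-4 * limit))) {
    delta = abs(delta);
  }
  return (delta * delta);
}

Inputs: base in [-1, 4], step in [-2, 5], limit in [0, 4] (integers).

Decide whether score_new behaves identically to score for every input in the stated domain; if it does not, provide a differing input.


Equivalent — the differences include same computation, different form, yet no declared input distinguishes the two.
As a probe, take base=3, step=3, limit=3: score runs delta := -2 | ((max(step, 0) - (-4 * limit)) == (-limit)): false | result 4; score_new runs delta := -2 | ((-limit) == (max(step, 0) - (-4 * limit))): false | result 4; both end at 4.
Across all 240 domain points the two functions coincide.
verdict: equivalent


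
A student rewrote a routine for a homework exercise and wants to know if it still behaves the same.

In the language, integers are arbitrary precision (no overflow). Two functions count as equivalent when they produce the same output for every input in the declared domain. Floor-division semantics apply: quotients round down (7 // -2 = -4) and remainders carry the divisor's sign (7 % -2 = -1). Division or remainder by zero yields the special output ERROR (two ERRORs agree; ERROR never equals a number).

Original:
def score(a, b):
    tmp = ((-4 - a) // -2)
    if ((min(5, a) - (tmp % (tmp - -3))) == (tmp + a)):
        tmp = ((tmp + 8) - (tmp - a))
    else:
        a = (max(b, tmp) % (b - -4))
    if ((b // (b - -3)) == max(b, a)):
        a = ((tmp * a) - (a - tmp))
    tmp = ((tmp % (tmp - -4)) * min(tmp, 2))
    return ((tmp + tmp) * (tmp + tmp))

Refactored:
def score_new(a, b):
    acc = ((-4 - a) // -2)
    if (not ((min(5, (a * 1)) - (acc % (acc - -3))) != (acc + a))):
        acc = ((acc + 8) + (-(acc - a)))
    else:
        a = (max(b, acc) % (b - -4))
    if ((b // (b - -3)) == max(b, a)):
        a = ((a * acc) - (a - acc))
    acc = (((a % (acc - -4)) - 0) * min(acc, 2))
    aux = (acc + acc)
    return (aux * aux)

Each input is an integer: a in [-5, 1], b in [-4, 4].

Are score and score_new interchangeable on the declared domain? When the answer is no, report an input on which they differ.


Input a=-5, b=-4: 144 from score versus 64 from score_new.
verdict: not equivalent; witness: a=-5, b=-4


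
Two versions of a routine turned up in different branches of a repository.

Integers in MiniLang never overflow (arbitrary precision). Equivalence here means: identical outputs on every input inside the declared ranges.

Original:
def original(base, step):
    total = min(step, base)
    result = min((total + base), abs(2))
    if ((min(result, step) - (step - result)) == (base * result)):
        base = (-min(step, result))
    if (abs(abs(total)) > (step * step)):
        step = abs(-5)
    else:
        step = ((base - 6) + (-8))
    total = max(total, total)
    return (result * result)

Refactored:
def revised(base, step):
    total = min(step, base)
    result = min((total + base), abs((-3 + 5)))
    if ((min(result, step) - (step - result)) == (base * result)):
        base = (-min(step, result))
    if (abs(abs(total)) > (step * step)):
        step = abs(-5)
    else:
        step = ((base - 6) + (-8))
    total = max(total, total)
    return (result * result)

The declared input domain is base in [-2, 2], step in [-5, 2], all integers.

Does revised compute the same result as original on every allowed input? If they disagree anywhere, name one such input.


Behavior is preserved: although constant usage differs; and arithmetic usage differs, the outputs never diverge.
Tracing base=1, step=-5: original: total := -5 | result := -4 | ((min(result, step) - (step - result)) == (base * result)): true | base := 5 | (abs(abs(total)) > (step * step)): false | step := -9 | total := -5 | result 16 | revised: total := -5 | result := -4 | ((min(result, step) - (step - result)) == (base * result)): true | base := 5 | (abs(abs(total)) > (step * step)): false | step := -9 | total := -5 | result 16 — matching result 16.
Checked all 40 inputs in the declared domain: the outputs agree on every one.
verdict: equivalent


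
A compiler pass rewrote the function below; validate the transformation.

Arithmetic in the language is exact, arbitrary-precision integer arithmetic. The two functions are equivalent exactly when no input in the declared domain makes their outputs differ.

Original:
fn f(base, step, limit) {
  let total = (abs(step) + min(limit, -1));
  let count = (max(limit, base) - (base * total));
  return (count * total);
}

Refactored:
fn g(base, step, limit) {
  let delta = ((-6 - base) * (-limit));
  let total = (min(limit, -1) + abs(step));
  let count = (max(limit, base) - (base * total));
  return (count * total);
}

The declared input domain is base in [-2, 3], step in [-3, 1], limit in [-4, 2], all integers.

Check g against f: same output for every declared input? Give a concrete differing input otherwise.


Behavior is preserved: although arithmetic usage differs; and constant usage differs; and local variable names differ; and statement counts differ, the outputs never diverge.
One worked example (base=2, step=-3, limit=1) — f: total=2, then count=-2, then returns -4; g: delta=8, then total=2, then count=-2, then returns -4; agreement on -4.
Checked all 210 inputs in the declared domain: the outputs agree on every one.
verdict: equivalent


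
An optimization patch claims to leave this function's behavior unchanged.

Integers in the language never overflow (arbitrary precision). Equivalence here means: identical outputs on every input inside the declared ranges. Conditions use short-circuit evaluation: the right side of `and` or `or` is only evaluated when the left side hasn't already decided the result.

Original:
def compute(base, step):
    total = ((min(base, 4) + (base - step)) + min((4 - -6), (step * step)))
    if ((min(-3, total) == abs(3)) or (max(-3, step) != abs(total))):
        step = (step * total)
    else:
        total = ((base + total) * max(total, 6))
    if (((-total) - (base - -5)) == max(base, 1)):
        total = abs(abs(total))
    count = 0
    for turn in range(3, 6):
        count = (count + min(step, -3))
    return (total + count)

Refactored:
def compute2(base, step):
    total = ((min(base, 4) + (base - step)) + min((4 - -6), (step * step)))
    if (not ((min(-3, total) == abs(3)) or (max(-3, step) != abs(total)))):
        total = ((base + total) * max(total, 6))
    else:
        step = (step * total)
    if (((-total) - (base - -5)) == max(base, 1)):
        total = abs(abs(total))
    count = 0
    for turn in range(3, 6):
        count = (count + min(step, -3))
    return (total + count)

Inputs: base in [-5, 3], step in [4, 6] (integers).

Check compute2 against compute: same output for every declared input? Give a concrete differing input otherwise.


The two are interchangeable: boolean connective usage differs, and every declared input agrees.
Tracing base=-1, step=6: compute: total becomes 2; next ((min(-3, total) == abs(3)) or (max(-3, step) != abs(total))) evaluates to true; next step becomes 12; next (((-total) - (base - -5)) == max(base, 1)) evaluates to false; next count becomes 0; next at turn=3:; next count becomes -3; next at turn=4:; next count becomes -6; next at turn=5:; next count becomes -9; next final value -7 | compute2: total becomes 2; next (not ((min(-3, total) == abs(3)) or (max(-3, step) != abs(total)))) evaluates to false; next step becomes 12; next (((-total) - (base - -5)) == max(base, 1)) evaluates to false; next count becomes 0; next at turn=3:; next count becomes -3; next at turn=4:; next count becomes -6; next at turn=5:; next count becomes -9; next final value -7 — matching result -7.
Every one of the 27 inputs gives matching results.
verdict: equivalent


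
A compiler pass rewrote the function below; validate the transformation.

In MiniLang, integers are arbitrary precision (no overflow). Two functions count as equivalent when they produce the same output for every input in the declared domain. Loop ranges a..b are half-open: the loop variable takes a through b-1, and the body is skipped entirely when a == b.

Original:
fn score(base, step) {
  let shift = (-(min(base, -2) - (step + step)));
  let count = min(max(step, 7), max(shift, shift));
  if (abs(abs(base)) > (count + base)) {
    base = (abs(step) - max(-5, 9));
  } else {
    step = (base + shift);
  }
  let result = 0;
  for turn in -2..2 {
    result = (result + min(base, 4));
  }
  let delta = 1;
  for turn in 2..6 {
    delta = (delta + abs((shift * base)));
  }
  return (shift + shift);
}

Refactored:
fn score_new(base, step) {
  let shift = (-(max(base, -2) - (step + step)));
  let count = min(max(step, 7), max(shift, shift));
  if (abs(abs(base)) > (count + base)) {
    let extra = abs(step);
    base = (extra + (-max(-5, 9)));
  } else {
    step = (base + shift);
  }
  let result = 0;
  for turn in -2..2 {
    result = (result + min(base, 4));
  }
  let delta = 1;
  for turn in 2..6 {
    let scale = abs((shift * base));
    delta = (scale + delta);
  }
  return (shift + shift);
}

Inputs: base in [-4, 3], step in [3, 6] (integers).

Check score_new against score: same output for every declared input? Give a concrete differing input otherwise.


There is a counterexample at base=-4, step=3: 20 on one side, 16 on the other.
score: shift = 10; count = 7; (abs(abs(base)) > (count + base)) -> true; base = -6; result = 0; [turn=-2]; result = -6; [turn=-1]; result = -12; [turn=0]; result = -18; [turn=1]; result = -24; delta = 1; [turn=2]; delta = 61; [turn=3]; delta = 121; [turn=4]; delta = 181; [turn=5]; delta = 241; return 20
score_new: shift = 8; count = 7; (abs(abs(base)) > (count + base)) -> true; extra = 3; base = -6; result = 0; [turn=-2]; result = -6; [turn=-1]; result = -12; [turn=0]; result = -18; [turn=1]; result = -24; delta = 1; [turn=2]; scale = 48; delta = 49; [turn=3]; scale = 48; delta = 97; [turn=4]; scale = 48; delta = 145; [turn=5]; scale = 48; delta = 193; return 16
verdict: not equivalent; witness: base=-4, step=3


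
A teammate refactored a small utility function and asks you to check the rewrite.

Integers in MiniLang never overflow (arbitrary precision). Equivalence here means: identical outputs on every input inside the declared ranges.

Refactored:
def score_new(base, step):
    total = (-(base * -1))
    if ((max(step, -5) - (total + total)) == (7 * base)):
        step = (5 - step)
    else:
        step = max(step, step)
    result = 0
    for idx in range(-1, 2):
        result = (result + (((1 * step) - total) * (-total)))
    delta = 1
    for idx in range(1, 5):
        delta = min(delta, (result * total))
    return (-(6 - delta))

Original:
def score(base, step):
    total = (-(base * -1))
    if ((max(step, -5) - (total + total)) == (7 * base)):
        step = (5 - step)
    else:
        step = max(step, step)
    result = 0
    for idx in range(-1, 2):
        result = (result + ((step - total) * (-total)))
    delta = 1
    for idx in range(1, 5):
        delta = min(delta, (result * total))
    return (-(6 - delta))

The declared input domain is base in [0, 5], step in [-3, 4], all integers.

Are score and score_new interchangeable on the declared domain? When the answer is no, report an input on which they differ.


Comparing the listings, the differences include: constant usage differs; and arithmetic usage differs.
Tracing base=0, step=-3: score: total becomes 0; next ((max(step, -5) - (total + total)) == (7 * base)) evaluates to false; next step becomes -3; next result becomes 0; next at idx=-1:; next result becomes 0; next at idx=0:; next result becomes 0; next at idx=1:; next result becomes 0; next delta becomes 1; next at idx=1:; next delta becomes 0; next at idx=2:; next delta becomes 0; next at idx=3:; next delta becomes 0; next at idx=4:; next delta becomes 0; next final value -6 | score_new: total becomes 0; next ((max(step, -5) - (total + total)) == (7 * base)) evaluates to false; next step becomes -3; next result becomes 0; next at idx=-1:; next result becomes 0; next at idx=0:; next result becomes 0; next at idx=1:; next result becomes 0; next delta becomes 1; next at idx=1:; next delta becomes 0; next at idx=2:; next delta becomes 0; next at idx=3:; next delta becomes 0; next at idx=4:; next delta becomes 0; next final value -6 — matching result -6.
Checked all 48 inputs in the declared domain: the outputs agree on every one.
verdict: equivalent


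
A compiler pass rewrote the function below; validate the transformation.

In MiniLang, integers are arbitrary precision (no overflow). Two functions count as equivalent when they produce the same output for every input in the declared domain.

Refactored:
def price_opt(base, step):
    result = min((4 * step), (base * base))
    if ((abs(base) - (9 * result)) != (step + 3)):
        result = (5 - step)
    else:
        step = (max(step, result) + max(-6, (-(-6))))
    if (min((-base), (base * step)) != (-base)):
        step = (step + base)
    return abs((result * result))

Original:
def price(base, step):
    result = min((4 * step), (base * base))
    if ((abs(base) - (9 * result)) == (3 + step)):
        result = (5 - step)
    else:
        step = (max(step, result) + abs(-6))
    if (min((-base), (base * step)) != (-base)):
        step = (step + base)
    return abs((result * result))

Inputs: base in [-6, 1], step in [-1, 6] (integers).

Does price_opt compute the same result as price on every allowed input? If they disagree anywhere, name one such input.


The rewrite breaks on base=-6, step=-1, where the results are 16 and 36.
price: result = -4; ((abs(base) - (9 * result)) == (3 + step)) -> false; step = 5; (min((-base), (base * step)) != (-base)) -> true; step = -1; return 16
price_opt: result = -4; ((abs(base) - (9 * result)) != (step + 3)) -> true; result = 6; (min((-base), (base * step)) != (-base)) -> false; return 36
verdict: not equivalent; witness: base=-6, step=-1


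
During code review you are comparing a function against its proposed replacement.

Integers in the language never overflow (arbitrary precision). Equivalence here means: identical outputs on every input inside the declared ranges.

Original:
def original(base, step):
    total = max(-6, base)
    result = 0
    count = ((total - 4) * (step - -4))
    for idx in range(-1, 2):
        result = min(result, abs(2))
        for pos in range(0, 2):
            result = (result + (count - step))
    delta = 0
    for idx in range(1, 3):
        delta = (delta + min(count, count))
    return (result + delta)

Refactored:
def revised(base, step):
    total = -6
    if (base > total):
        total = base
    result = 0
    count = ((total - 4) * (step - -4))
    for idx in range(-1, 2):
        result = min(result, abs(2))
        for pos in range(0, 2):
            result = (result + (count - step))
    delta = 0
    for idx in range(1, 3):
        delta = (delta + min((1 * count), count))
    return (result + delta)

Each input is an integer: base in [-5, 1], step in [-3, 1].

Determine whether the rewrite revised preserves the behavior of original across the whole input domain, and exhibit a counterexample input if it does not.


Behavior is preserved: although arithmetic usage differs; also branching structure differs; also min/max/abs usage differs; also constant usage differs; also statement counts differ; also comparison usage differs, the outputs never diverge.
Tracing base=-4, step=1: original: total=-4, then result=0, then count=-40, then (idx=-1), then result=0, then (pos=0), then result=-41, then (pos=1), then result=-82, then (idx=0), then result=-82, then (pos=0), then result=-123, then (pos=1), then result=-164, then (idx=1), then result=-164, then (pos=0), then result=-205, then (pos=1), then result=-246, then delta=0, then (idx=1), then delta=-40, then (idx=2), then delta=-80, then returns -326 | revised: total=-6, then (base > total) is true, then total=-4, then result=0, then count=-40, then (idx=-1), then result=0, then (pos=0), then result=-41, then (pos=1), then result=-82, then (idx=0), then result=-82, then (pos=0), then result=-123, then (pos=1), then result=-164, then (idx=1), then result=-164, then (pos=0), then result=-205, then (pos=1), then result=-246, then delta=0, then (idx=1), then delta=-40, then (idx=2), then delta=-80, then returns -326 — matching result -326.
Checked all 35 inputs in the declared domain: the outputs agree on every one.
verdict: equivalent


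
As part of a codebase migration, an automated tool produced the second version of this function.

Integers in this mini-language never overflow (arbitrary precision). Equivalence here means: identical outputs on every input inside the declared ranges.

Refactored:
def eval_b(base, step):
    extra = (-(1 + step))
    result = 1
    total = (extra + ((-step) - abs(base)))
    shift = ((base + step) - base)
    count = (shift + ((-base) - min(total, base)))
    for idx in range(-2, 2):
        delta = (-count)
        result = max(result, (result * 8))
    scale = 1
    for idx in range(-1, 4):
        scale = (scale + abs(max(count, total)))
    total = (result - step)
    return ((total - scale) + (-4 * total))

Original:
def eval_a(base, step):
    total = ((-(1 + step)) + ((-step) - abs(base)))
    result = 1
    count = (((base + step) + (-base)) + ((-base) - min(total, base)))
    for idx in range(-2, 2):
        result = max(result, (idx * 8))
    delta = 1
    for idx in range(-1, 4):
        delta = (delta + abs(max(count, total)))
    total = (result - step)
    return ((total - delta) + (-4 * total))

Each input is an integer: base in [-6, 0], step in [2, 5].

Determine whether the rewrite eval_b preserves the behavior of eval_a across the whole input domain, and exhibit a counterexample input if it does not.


These are not equivalent — on base=-6, step=2 the outputs split (-114 vs -12378).
eval_a: total := -11 | result := 1 | count := 19 | iter idx=-2: | result := 1 | iter idx=-1: | result := 1 | iter idx=0: | result := 1 | iter idx=1: | result := 8 | delta := 1 | iter idx=-1: | delta := 20 | iter idx=0: | delta := 39 | iter idx=1: | delta := 58 | iter idx=2: | delta := 77 | iter idx=3: | delta := 96 | total := 6 | result -114
eval_b: extra := -3 | result := 1 | total := -11 | shift := 2 | count := 19 | iter idx=-2: | delta := -19 | result := 8 | iter idx=-1: | delta := -19 | result := 64 | iter idx=0: | delta := -19 | result := 512 | iter idx=1: | delta := -19 | result := 4096 | scale := 1 | iter idx=-1: | scale := 20 | iter idx=0: | scale := 39 | iter idx=1: | scale := 58 | iter idx=2: | scale := 77 | iter idx=3: | scale := 96 | total := 4094 | result -12378
verdict: not equivalent; witness: base=-6, step=2


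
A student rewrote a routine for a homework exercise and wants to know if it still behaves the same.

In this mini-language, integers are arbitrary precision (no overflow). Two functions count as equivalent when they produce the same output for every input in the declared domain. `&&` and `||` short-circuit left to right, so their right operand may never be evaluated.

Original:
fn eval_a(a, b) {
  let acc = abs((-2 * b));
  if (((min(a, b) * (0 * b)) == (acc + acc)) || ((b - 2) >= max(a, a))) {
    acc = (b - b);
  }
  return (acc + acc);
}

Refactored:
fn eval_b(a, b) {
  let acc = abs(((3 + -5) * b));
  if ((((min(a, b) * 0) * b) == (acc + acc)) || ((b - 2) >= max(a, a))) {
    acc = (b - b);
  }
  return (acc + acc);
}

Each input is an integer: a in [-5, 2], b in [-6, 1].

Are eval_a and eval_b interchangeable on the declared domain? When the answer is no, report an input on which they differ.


This is a faithful refactor — arithmetic usage differs; also constant usage differs, but the computed results match everywhere.
One worked example (a=2, b=1) — eval_a: acc := 2 | (((min(a, b) * (0 * b)) == (acc + acc)) || ((b - 2) >= max(a, a))): false | result 4; eval_b: acc := 2 | ((((min(a, b) * 0) * b) == (acc + acc)) || ((b - 2) >= max(a, a))): false | result 4; agreement on 4.
Across all 64 domain points the two functions coincide.
verdict: equivalent


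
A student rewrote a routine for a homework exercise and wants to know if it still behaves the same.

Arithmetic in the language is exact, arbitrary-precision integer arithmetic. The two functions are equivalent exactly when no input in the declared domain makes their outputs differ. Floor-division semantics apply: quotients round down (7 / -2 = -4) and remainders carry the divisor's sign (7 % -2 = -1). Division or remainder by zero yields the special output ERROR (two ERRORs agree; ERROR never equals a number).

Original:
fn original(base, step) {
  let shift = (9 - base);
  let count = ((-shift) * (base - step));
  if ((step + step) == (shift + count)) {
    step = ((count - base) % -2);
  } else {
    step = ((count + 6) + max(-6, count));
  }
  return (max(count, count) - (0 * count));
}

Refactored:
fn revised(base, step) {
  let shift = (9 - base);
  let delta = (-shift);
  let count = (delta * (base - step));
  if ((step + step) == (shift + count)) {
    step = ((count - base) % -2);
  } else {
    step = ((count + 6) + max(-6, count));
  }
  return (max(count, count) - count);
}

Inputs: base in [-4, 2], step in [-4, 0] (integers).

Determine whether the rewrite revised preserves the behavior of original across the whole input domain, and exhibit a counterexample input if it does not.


The rewrite breaks on base=-4, step=-3, where the results are 13 and 0.
original: shift becomes 13; next count becomes 13; next ((step + step) == (shift + count)) evaluates to false; next step becomes 32; next final value 13
revised: shift becomes 13; next delta becomes -13; next count becomes 13; next ((step + step) == (shift + count)) evaluates to false; next step becomes 32; next final value 0
verdict: not equivalent; witness: base=-4, step=-3


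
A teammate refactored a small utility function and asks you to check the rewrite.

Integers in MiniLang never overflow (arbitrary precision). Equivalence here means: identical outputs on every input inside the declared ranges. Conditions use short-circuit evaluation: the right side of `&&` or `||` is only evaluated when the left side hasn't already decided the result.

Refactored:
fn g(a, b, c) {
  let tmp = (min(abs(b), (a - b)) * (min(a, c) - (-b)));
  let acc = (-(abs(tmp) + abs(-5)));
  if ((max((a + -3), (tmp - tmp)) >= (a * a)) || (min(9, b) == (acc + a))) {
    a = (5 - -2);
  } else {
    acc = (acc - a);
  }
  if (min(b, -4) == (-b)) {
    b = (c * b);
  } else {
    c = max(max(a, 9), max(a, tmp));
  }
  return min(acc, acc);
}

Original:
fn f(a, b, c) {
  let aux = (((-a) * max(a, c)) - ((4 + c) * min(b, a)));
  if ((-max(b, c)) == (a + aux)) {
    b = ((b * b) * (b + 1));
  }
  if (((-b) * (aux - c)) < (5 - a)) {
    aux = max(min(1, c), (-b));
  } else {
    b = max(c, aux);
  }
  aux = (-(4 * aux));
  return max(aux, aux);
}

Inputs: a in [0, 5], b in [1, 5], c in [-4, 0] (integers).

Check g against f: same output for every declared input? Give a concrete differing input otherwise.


The rewrite breaks on a=0, b=1, c=-4, where the results are 4 and -8.
f: aux = 0; ((-max(b, c)) == (a + aux)) -> false; (((-b) * (aux - c)) < (5 - a)) -> true; aux = -1; aux = 4; return 4
g: tmp = 3; acc = -8; ((max((a + -3), (tmp - tmp)) >= (a * a)) || (min(9, b) == (acc + a))) -> true; a = 7; (min(b, -4) == (-b)) -> false; c = 9; return -8
verdict: not equivalent; witness: a=0, b=1, c=-4


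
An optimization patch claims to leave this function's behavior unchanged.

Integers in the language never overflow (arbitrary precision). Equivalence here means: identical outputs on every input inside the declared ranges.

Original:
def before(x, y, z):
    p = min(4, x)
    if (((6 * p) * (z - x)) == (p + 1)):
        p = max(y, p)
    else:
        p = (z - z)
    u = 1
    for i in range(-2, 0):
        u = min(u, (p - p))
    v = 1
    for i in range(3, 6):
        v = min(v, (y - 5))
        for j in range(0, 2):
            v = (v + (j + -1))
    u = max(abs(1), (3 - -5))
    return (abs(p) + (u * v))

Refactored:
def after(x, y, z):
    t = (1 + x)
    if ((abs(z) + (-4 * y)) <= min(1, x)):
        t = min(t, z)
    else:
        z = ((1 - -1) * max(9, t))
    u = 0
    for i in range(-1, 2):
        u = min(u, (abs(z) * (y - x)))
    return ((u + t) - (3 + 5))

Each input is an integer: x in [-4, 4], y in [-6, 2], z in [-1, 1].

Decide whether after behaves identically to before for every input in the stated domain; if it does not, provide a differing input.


The rewrite breaks on x=-4, y=-6, z=-1, where the results are -112 and -47.
before: p = -4; (((6 * p) * (z - x)) == (p + 1)) -> false; p = 0; u = 1; [i=-2]; u = 0; [i=-1]; u = 0; v = 1; [i=3]; v = -11; [j=0]; v = -12; [j=1]; v = -12; [i=4]; v = -12; [j=0]; v = -13; [j=1]; v = -13; [i=5]; v = -13; [j=0]; v = -14; [j=1]; v = -14; u = 8; return -112
after: t = -3; ((abs(z) + (-4 * y)) <= min(1, x)) -> false; z = 18; u = 0; [i=-1]; u = -36; [i=0]; u = -36; [i=1]; u = -36; return -47
verdict: not equivalent; witness: x=-4, y=-6, z=-1


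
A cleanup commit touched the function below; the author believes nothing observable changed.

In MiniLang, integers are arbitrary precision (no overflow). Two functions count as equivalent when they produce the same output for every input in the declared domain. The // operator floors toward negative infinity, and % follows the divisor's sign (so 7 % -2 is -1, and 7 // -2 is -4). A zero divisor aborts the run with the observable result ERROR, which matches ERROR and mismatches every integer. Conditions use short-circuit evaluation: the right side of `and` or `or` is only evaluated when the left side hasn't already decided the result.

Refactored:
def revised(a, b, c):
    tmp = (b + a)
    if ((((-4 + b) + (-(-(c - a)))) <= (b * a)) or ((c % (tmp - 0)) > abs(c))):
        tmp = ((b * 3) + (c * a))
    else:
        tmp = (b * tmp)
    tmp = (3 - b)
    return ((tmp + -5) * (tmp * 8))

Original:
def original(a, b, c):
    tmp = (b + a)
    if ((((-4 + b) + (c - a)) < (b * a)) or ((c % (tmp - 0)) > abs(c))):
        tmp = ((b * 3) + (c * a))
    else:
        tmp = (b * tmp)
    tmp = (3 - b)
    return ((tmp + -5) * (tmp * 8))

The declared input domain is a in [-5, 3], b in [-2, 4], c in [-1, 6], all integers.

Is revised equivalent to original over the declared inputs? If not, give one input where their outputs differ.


These are not equivalent — on a=-1, b=1, c=1 the outputs split (ERROR vs -48).
original: tmp becomes 0; next hits division by zero so the output is ERROR
revised: tmp becomes 0; next ((((-4 + b) + (-(-(c - a)))) <= (b * a)) or ((c % (tmp - 0)) > abs(c))) evaluates to true; next tmp becomes 2; next tmp becomes 2; next final value -48
verdict: not equivalent; witness: a=-1, b=1, c=1


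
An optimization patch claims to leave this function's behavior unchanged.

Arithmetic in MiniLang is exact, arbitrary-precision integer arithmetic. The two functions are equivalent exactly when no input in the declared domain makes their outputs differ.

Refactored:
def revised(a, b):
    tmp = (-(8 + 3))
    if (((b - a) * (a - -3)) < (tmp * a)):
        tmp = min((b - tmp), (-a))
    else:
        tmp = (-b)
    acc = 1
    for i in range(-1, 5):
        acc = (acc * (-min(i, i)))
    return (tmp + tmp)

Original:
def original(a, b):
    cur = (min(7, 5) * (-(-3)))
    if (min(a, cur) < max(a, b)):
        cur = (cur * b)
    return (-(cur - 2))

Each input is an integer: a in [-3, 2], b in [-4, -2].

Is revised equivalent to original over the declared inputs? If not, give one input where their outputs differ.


These are not equivalent — on a=-3, b=-4 the outputs split (-13 vs 6).
original: cur becomes 15; next (min(a, cur) < max(a, b)) evaluates to false; next final value -13
revised: tmp becomes -11; next (((b - a) * (a - -3)) < (tmp * a)) evaluates to true; next tmp becomes 3; next acc becomes 1; next at i=-1:; next acc becomes 1; next at i=0:; next acc becomes 0; next at i=1:; next acc becomes 0; next at i=2:; next acc becomes 0; next at i=3:; next acc becomes 0; next at i=4:; next acc becomes 0; next final value 6
verdict: not equivalent; witness: a=-3, b=-4


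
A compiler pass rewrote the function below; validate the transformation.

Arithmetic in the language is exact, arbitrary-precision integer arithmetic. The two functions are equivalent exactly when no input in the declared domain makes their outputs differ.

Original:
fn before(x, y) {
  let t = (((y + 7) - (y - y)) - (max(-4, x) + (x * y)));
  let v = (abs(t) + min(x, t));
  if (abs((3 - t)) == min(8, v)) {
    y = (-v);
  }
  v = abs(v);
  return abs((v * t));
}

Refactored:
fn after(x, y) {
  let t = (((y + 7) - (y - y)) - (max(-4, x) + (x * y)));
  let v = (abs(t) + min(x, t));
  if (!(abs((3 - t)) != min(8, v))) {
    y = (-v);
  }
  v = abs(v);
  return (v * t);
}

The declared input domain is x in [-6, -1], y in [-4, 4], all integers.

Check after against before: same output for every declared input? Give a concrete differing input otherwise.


Not equivalent: x=-6, y=-2 separates them (9 vs -9).
before: t=-3, then v=-3, then (abs((3 - t)) == min(8, v)) is false, then v=3, then returns 9
after: t=-3, then v=-3, then (!(abs((3 - t)) != min(8, v))) is false, then v=3, then returns -9
verdict: not equivalent; witness: x=-6, y=-2
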